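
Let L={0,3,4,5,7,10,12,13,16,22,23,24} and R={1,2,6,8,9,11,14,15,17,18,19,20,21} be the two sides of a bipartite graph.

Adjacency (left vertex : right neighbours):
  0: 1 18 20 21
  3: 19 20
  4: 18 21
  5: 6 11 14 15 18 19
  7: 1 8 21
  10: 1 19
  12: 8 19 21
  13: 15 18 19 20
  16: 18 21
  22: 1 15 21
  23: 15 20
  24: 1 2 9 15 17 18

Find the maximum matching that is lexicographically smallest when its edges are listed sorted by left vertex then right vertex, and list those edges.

|M| = 9 (so the lex-smallest maximum matching has 9 edges)
process left vertices in ascending order; for each, take the smallest-labelled available neighbour that still permits 9 edges overall, or leave it unmatched if none does
lex-smallest matching: {0-1, 3-19, 4-18, 5-6, 7-8, 12-21, 13-15, 23-20, 24-2}

Lex-smallest maximum matching: {(0,1), (3,19), (4,18), (5,6), (7,8), (12,21), (13,15), (23,20), (24,2)}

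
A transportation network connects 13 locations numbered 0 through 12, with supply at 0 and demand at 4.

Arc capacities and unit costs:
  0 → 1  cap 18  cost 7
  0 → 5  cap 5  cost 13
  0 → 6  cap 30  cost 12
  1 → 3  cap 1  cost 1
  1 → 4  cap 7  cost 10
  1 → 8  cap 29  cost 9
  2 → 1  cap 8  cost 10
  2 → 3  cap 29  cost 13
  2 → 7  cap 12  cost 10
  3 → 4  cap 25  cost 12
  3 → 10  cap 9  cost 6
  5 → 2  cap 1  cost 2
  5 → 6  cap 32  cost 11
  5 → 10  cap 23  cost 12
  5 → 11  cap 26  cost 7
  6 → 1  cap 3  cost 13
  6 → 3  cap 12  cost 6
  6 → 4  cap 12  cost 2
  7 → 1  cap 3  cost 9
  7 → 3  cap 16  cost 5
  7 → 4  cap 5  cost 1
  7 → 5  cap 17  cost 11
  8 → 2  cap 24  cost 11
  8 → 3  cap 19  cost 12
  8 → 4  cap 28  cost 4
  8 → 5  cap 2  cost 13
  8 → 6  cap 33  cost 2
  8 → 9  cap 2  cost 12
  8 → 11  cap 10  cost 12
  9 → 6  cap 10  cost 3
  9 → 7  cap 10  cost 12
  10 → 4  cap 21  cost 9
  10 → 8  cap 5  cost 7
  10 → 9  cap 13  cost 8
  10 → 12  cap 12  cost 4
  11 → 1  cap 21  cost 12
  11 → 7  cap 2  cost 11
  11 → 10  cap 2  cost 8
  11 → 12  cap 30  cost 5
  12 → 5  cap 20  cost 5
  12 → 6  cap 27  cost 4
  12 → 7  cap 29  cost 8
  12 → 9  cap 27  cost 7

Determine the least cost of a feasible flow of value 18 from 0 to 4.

Minimum cost for 18 units: 270

shortest-cost path #1: 0→6→4 push 12 @ unit cost 14 (adds 168)
shortest-cost path #2: 0→1→4 push 6 @ unit cost 17 (adds 102)
total cost = 270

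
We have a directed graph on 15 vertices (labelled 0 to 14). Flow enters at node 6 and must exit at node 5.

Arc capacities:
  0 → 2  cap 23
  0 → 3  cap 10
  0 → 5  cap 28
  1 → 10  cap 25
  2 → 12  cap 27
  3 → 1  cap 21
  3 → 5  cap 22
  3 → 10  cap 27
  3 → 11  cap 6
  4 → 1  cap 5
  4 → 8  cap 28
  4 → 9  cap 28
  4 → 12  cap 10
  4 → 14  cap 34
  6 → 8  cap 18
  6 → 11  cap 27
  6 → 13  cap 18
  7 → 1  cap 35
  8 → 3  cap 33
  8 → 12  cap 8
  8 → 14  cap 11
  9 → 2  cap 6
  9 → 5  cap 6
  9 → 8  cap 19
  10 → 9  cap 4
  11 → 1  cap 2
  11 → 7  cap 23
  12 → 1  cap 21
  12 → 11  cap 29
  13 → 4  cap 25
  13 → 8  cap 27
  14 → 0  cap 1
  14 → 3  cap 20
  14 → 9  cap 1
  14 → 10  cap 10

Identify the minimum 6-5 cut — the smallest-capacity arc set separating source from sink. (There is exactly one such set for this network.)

augment #1: 6→8→3→5 push 18
augment #2: 6→13→4→9→5 push 6
augment #3: 6→13→8→3→5 push 4
augment #4: 6→13→4→14→0→5 push 1
max flow = 29; residual-reachable set from 6 gives S-side
cut edges (S→T): {(3,5), (9,5), (14,0)} total cap 29

Min-cut arcs: {(3,5), (9,5), (14,0)} (total capacity 29)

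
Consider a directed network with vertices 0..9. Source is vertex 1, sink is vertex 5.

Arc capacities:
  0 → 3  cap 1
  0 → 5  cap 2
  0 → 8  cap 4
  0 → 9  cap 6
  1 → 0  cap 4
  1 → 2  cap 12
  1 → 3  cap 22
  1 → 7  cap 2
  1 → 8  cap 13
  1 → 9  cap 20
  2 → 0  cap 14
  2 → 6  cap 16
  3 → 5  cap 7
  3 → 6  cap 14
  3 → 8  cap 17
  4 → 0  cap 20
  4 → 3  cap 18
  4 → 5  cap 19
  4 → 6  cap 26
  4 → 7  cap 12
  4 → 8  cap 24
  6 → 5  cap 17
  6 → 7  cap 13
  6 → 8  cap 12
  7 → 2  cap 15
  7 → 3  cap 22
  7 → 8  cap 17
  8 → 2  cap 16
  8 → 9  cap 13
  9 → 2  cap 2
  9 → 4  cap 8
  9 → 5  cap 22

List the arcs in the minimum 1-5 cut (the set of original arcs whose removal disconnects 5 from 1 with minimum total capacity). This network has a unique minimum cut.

augment #1: 1→0→5 push 2
augment #2: 1→3→5 push 7
augment #3: 1→9→5 push 20
augment #4: 1→0→9→5 push 2
augment #5: 1→2→6→5 push 12
augment #6: 1→3→6→5 push 5
augment #7: 1→8→9→4→5 push 8
max flow = 56; residual-reachable set from 1 gives S-side
cut edges (S→T): {(0,5), (3,5), (6,5), (9,4), (9,5)} total cap 56

Min-cut arcs: {(0,5), (3,5), (6,5), (9,4), (9,5)} (total capacity 56)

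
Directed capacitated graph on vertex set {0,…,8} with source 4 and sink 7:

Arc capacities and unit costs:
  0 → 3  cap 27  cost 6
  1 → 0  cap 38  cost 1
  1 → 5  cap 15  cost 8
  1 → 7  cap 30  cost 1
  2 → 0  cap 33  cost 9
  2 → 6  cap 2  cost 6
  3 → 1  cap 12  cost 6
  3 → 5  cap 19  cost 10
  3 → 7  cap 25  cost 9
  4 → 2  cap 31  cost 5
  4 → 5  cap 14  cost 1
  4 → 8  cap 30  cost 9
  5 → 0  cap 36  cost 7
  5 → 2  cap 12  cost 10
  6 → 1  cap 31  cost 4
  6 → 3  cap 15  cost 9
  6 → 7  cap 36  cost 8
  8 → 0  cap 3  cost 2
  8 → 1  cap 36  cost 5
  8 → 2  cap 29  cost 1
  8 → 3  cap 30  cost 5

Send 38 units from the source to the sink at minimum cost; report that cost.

Minimum cost for 38 units: 626

shortest-cost path #1: 4→8→1→7 push 30 @ unit cost 15 (adds 450)
shortest-cost path #2: 4→2→6→7 push 2 @ unit cost 19 (adds 38)
shortest-cost path #3: 4→5→0→3→7 push 6 @ unit cost 23 (adds 138)
total cost = 626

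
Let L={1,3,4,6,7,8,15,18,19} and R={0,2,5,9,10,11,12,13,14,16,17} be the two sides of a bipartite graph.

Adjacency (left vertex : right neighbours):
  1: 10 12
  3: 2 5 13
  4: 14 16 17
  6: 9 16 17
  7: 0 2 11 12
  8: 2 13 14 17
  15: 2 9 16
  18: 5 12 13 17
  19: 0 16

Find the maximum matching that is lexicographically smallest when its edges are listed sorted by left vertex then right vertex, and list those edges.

|M| = 9 (so the lex-smallest maximum matching has 9 edges)
process left vertices in ascending order; for each, take the smallest-labelled available neighbour that still permits 9 edges overall, or leave it unmatched if none does
lex-smallest matching: {1-10, 3-2, 4-14, 6-9, 7-11, 8-13, 15-16, 18-5, 19-0}

Lex-smallest maximum matching: {(1,10), (3,2), (4,14), (6,9), (7,11), (8,13), (15,16), (18,5), (19,0)}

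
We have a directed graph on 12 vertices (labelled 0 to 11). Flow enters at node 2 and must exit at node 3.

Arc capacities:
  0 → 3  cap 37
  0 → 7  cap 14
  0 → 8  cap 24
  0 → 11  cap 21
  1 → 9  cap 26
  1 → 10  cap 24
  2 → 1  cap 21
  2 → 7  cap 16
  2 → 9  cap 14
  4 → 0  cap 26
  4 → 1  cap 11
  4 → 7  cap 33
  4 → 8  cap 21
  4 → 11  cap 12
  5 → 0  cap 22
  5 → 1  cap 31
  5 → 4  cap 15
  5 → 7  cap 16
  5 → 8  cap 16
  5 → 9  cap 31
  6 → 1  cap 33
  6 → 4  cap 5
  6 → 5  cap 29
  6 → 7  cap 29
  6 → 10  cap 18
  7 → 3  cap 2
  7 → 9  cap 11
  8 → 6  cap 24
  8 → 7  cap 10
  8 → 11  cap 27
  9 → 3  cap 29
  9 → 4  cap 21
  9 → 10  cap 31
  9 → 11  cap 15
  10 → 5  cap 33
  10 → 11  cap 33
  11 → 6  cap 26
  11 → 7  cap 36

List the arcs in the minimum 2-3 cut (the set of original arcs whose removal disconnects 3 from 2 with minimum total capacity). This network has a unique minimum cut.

augment #1: 2→7→3 push 2
augment #2: 2→9→3 push 14
augment #3: 2→1→9→3 push 15
augment #4: 2→1→9→4→0→3 push 6
augment #5: 2→7→9→4→0→3 push 11
max flow = 48; residual-reachable set from 2 gives S-side
cut edges (S→T): {(2,1), (2,9), (7,3), (7,9)} total cap 48

Min-cut arcs: {(2,1), (2,9), (7,3), (7,9)} (total capacity 48)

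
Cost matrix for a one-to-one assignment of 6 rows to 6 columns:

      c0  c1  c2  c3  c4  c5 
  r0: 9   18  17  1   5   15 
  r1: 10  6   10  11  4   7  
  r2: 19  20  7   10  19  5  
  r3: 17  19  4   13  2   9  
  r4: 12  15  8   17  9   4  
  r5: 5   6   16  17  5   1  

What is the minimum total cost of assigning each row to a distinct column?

Minimum assignment cost: 25

optimal assignment: row0→col3 (cost 1), row1→col1 (cost 6), row2→col2 (cost 7), row3→col4 (cost 2), row4→col5 (cost 4), row5→col0 (cost 5)
total = 1 + 6 + 7 + 2 + 4 + 5 = 25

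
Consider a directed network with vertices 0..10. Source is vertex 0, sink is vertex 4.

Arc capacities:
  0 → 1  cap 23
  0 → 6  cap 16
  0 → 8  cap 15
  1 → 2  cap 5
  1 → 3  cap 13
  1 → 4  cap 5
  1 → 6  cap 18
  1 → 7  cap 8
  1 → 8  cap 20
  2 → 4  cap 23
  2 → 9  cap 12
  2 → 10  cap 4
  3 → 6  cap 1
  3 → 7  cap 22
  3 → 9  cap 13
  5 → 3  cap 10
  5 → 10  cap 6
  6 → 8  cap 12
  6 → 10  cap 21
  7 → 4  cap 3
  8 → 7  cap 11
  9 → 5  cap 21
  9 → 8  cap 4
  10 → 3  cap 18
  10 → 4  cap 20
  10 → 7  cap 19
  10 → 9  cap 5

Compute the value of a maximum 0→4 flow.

augment #1: 0→1→4 bottleneck 5, total now 5
augment #2: 0→1→2→4 bottleneck 5, total now 10
augment #3: 0→1→7→4 bottleneck 3, total now 13
augment #4: 0→6→10→4 bottleneck 16, total now 29
augment #5: 0→1→6→10→4 bottleneck 4, total now 33

Maximum flow value: 33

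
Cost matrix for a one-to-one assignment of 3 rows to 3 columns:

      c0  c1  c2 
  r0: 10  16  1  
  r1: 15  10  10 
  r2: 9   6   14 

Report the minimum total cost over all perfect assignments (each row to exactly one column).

optimal assignment: row0→col2 (cost 1), row1→col1 (cost 10), row2→col0 (cost 9)
total = 1 + 10 + 9 = 20

Minimum assignment cost: 20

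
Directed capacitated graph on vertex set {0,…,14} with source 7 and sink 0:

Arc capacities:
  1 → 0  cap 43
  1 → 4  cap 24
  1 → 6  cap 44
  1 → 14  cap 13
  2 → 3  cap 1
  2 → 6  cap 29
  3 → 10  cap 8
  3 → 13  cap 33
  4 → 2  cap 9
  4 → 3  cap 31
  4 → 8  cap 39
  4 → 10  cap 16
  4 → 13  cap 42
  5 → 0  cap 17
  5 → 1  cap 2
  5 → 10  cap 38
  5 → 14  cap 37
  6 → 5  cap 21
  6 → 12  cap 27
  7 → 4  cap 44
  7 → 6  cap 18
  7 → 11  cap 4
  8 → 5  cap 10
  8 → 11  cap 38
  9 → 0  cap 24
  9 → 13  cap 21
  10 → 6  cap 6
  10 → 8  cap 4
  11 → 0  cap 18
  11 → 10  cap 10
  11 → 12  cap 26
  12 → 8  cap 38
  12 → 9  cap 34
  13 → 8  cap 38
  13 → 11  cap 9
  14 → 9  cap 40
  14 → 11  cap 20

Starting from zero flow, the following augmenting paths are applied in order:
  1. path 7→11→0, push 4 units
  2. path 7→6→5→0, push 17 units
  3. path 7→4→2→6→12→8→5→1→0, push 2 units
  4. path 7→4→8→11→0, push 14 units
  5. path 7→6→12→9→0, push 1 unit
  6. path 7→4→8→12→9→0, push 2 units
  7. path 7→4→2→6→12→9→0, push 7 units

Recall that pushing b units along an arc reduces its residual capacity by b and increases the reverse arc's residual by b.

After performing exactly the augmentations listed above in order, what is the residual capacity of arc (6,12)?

Residual capacity of (6,12): 17

after path 1 (7→11→0, push 4): res(6,12)=27
after path 2 (7→6→5→0, push 17): res(6,12)=27
after path 3 (7→4→2→6→12→8→5→1→0, push 2): res(6,12)=25
after path 4 (7→4→8→11→0, push 14): res(6,12)=25
after path 5 (7→6→12→9→0, push 1): res(6,12)=24
after path 6 (7→4→8→12→9→0, push 2): res(6,12)=24
after path 7 (7→4→2→6→12→9→0, push 7): res(6,12)=17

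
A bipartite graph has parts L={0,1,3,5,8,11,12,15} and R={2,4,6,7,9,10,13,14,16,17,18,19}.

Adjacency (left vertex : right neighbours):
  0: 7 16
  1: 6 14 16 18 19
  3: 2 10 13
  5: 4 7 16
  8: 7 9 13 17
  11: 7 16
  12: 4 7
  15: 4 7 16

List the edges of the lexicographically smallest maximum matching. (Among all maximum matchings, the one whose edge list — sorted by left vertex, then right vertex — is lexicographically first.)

|M| = 6 (so the lex-smallest maximum matching has 6 edges)
process left vertices in ascending order; for each, take the smallest-labelled available neighbour that still permits 6 edges overall, or leave it unmatched if none does
lex-smallest matching: {0-7, 1-6, 3-2, 5-4, 8-9, 11-16}

Lex-smallest maximum matching: {(0,7), (1,6), (3,2), (5,4), (8,9), (11,16)}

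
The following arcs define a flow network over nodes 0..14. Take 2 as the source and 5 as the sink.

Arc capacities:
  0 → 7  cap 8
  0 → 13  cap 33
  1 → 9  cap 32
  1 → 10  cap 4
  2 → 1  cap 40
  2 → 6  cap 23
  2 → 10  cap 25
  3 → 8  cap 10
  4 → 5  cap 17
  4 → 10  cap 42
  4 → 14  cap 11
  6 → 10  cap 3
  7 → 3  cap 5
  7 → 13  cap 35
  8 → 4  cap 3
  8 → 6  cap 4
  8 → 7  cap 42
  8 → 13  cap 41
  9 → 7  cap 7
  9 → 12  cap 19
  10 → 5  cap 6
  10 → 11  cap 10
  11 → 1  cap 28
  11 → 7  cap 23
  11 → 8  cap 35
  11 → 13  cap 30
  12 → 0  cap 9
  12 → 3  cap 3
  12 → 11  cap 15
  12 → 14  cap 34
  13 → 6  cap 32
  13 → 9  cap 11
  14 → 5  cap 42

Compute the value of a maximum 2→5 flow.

Maximum flow value: 28

augment #1: 2→10→5 bottleneck 6, total now 6
augment #2: 2→1→9→12→14→5 bottleneck 19, total now 25
augment #3: 2→10→11→8→4→5 bottleneck 3, total now 28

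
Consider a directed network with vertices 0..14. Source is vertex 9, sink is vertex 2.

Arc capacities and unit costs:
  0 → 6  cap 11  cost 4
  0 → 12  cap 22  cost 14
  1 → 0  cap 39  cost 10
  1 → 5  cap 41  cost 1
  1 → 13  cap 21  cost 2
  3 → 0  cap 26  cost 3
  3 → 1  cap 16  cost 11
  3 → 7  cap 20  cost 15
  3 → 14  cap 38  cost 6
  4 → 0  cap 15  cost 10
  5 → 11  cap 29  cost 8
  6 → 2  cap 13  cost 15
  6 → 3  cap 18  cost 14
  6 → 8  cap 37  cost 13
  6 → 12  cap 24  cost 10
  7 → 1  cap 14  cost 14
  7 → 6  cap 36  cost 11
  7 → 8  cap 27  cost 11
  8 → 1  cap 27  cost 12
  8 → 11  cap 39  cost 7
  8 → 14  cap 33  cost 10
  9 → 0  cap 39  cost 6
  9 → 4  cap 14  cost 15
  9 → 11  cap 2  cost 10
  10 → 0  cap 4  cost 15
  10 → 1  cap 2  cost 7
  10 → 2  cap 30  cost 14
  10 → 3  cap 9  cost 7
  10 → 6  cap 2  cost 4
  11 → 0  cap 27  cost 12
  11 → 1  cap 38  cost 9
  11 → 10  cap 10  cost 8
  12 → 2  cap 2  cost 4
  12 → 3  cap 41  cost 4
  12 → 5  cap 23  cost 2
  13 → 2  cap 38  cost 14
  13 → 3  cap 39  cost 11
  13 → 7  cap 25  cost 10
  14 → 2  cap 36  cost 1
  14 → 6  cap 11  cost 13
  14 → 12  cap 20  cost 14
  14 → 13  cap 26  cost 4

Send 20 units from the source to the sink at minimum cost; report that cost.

shortest-cost path #1: 9→0→12→2 push 2 @ unit cost 24 (adds 48)
shortest-cost path #2: 9→0→6→2 push 11 @ unit cost 25 (adds 275)
shortest-cost path #3: 9→0→12→3→14→2 push 7 @ unit cost 31 (adds 217)
total cost = 540

Minimum cost for 20 units: 540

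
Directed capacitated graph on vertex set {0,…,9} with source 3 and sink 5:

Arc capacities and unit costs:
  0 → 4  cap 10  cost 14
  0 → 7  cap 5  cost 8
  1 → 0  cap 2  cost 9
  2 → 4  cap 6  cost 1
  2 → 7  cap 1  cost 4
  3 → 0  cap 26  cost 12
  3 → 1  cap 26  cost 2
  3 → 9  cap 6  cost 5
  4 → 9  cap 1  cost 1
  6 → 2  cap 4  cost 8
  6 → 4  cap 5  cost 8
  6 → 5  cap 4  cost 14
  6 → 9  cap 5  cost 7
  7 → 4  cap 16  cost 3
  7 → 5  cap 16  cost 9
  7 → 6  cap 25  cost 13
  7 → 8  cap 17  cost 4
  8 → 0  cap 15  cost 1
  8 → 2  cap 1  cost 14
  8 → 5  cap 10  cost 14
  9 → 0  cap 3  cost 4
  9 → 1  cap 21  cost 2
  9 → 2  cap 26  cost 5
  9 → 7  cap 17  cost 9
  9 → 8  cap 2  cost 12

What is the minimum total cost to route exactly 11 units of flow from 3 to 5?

shortest-cost path #1: 3→9→7→5 push 6 @ unit cost 23 (adds 138)
shortest-cost path #2: 3→1→0→7→5 push 2 @ unit cost 28 (adds 56)
shortest-cost path #3: 3→0→7→5 push 3 @ unit cost 29 (adds 87)
total cost = 281

Minimum cost for 11 units: 281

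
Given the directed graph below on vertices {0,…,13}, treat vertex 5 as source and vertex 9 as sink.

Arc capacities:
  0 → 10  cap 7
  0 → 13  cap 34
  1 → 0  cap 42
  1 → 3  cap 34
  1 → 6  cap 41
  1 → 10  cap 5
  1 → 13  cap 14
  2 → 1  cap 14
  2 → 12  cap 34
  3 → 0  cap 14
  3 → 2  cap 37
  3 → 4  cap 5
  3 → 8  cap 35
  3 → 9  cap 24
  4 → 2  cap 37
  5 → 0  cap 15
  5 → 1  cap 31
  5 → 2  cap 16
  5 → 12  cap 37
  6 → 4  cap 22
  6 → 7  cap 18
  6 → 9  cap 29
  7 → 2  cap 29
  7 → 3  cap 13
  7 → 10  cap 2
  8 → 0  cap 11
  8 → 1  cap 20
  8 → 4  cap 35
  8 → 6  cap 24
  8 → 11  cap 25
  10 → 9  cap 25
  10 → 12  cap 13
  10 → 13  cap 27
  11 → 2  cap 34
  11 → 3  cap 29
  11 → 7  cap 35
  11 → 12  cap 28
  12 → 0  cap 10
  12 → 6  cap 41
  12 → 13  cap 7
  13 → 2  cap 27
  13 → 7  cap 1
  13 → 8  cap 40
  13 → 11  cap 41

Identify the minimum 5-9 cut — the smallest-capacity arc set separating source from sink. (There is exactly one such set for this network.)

Min-cut arcs: {(0,10), (1,10), (3,9), (6,9), (7,10)} (total capacity 67)

augment #1: 5→0→10→9 push 7
augment #2: 5→1→3→9 push 24
augment #3: 5→1→6→9 push 7
augment #4: 5→12→6→9 push 22
augment #5: 5→2→1→10→9 push 5
augment #6: 5→0→13→7→10→9 push 1
augment #7: 5→12→6→7→10→9 push 1
max flow = 67; residual-reachable set from 5 gives S-side
cut edges (S→T): {(0,10), (1,10), (3,9), (6,9), (7,10)} total cap 67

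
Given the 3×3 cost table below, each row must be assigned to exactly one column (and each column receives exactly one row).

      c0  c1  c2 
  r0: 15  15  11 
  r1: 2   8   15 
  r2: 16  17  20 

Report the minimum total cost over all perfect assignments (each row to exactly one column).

optimal assignment: row0→col2 (cost 11), row1→col0 (cost 2), row2→col1 (cost 17)
total = 11 + 2 + 17 = 30

Minimum assignment cost: 30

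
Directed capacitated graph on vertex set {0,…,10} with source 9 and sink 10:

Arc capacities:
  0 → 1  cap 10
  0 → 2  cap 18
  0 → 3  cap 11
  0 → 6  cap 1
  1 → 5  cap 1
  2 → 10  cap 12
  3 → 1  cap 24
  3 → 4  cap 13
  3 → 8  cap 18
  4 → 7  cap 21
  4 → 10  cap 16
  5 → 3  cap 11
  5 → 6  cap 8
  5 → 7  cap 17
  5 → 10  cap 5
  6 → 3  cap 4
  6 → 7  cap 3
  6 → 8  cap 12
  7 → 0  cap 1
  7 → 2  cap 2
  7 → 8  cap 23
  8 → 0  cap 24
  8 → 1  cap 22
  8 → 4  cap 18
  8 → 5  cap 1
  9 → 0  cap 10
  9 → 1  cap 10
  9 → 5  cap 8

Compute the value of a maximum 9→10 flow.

Maximum flow value: 19

augment #1: 9→5→10 bottleneck 5, total now 5
augment #2: 9→0→2→10 bottleneck 10, total now 15
augment #3: 9→5→3→4→10 bottleneck 3, total now 18
augment #4: 9→1→5→3→4→10 bottleneck 1, total now 19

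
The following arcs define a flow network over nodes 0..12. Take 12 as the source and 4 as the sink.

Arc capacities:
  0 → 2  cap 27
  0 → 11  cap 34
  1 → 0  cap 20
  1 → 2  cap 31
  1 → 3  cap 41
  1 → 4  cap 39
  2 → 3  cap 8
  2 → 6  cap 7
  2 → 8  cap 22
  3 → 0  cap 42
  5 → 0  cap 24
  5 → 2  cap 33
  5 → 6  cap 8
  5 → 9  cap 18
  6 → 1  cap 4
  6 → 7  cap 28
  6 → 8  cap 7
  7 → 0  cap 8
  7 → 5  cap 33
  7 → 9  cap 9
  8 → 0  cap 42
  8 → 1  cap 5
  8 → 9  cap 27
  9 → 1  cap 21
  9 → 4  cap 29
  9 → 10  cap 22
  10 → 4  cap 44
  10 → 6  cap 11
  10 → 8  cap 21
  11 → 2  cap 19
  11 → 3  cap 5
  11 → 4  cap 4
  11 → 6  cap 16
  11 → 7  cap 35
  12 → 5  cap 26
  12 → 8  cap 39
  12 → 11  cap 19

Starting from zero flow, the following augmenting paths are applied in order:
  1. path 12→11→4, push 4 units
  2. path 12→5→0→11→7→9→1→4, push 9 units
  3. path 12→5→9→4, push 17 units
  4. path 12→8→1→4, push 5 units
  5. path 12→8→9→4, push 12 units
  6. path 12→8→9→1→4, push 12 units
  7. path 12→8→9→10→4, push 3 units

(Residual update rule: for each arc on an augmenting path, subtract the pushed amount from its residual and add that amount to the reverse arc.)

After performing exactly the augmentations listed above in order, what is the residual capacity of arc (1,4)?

after path 1 (12→11→4, push 4): res(1,4)=39
after path 2 (12→5→0→11→7→9→1→4, push 9): res(1,4)=30
after path 3 (12→5→9→4, push 17): res(1,4)=30
after path 4 (12→8→1→4, push 5): res(1,4)=25
after path 5 (12→8→9→4, push 12): res(1,4)=25
after path 6 (12→8→9→1→4, push 12): res(1,4)=13
after path 7 (12→8→9→10→4, push 3): res(1,4)=13

Residual capacity of (1,4): 13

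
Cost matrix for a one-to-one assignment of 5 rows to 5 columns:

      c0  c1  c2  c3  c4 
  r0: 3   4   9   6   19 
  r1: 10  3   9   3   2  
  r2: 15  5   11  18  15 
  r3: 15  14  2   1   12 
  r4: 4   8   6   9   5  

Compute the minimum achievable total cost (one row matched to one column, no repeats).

Minimum assignment cost: 17

optimal assignment: row0→col0 (cost 3), row1→col4 (cost 2), row2→col1 (cost 5), row3→col3 (cost 1), row4→col2 (cost 6)
total = 3 + 2 + 5 + 1 + 6 = 17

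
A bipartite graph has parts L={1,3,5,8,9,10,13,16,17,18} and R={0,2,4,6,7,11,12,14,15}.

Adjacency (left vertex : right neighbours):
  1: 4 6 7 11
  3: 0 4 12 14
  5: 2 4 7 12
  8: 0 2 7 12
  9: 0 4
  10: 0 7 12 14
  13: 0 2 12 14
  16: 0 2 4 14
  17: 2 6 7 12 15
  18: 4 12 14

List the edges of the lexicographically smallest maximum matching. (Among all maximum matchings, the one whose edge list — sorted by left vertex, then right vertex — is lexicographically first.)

|M| = 8 (so the lex-smallest maximum matching has 8 edges)
process left vertices in ascending order; for each, take the smallest-labelled available neighbour that still permits 8 edges overall, or leave it unmatched if none does
lex-smallest matching: {1-6, 3-0, 5-2, 8-7, 9-4, 10-12, 13-14, 17-15}

Lex-smallest maximum matching: {(1,6), (3,0), (5,2), (8,7), (9,4), (10,12), (13,14), (17,15)}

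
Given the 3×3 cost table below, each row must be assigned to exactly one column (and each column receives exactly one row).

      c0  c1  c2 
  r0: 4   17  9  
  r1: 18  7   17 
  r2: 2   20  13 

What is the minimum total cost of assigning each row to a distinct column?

optimal assignment: row0→col2 (cost 9), row1→col1 (cost 7), row2→col0 (cost 2)
total = 9 + 7 + 2 = 18

Minimum assignment cost: 18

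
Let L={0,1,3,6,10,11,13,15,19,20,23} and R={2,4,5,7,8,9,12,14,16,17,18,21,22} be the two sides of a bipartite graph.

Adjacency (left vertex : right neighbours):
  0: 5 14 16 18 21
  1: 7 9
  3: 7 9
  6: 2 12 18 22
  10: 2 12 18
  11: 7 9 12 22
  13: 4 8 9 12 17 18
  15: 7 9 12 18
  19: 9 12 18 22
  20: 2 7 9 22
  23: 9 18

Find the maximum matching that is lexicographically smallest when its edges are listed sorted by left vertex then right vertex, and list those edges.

Lex-smallest maximum matching: {(0,5), (1,7), (3,9), (6,2), (10,12), (11,22), (13,4), (15,18)}

|M| = 8 (so the lex-smallest maximum matching has 8 edges)
process left vertices in ascending order; for each, take the smallest-labelled available neighbour that still permits 8 edges overall, or leave it unmatched if none does
lex-smallest matching: {0-5, 1-7, 3-9, 6-2, 10-12, 11-22, 13-4, 15-18}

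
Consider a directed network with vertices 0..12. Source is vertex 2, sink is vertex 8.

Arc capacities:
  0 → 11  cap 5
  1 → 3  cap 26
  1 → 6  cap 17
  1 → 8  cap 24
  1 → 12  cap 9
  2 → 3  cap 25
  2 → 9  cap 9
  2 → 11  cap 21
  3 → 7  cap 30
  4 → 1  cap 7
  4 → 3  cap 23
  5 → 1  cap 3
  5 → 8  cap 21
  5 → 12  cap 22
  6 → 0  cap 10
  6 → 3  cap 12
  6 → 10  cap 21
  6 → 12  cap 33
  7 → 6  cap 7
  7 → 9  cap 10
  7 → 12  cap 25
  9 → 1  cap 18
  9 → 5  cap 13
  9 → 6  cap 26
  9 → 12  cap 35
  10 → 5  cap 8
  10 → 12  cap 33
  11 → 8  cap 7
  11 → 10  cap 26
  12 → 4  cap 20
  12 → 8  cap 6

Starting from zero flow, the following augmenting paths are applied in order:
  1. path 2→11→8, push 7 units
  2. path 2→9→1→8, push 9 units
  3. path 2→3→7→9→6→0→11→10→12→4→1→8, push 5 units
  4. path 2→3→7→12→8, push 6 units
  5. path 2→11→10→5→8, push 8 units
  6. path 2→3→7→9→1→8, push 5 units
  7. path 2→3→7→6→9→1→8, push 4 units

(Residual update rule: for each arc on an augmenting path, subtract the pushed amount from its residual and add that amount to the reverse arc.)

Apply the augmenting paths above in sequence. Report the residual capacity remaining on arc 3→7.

after path 1 (2→11→8, push 7): res(3,7)=30
after path 2 (2→9→1→8, push 9): res(3,7)=30
after path 3 (2→3→7→9→6→0→11→10→12→4→1→8, push 5): res(3,7)=25
after path 4 (2→3→7→12→8, push 6): res(3,7)=19
after path 5 (2→11→10→5→8, push 8): res(3,7)=19
after path 6 (2→3→7→9→1→8, push 5): res(3,7)=14
after path 7 (2→3→7→6→9→1→8, push 4): res(3,7)=10

Residual capacity of (3,7): 10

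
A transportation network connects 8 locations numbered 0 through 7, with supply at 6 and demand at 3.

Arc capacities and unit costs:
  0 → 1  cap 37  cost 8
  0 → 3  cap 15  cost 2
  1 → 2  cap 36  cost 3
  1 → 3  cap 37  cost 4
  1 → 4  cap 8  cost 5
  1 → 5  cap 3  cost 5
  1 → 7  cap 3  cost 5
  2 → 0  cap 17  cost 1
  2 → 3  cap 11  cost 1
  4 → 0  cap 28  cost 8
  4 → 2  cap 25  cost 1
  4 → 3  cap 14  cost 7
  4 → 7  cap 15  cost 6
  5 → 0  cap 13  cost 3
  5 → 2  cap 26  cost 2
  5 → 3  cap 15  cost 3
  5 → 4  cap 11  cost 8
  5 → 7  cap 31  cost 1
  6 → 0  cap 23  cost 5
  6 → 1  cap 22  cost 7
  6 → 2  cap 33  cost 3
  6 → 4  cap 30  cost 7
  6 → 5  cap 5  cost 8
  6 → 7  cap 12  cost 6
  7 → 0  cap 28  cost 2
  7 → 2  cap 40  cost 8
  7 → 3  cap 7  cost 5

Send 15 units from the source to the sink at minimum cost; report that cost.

shortest-cost path #1: 6→2→3 push 11 @ unit cost 4 (adds 44)
shortest-cost path #2: 6→2→0→3 push 4 @ unit cost 6 (adds 24)
total cost = 68

Minimum cost for 15 units: 68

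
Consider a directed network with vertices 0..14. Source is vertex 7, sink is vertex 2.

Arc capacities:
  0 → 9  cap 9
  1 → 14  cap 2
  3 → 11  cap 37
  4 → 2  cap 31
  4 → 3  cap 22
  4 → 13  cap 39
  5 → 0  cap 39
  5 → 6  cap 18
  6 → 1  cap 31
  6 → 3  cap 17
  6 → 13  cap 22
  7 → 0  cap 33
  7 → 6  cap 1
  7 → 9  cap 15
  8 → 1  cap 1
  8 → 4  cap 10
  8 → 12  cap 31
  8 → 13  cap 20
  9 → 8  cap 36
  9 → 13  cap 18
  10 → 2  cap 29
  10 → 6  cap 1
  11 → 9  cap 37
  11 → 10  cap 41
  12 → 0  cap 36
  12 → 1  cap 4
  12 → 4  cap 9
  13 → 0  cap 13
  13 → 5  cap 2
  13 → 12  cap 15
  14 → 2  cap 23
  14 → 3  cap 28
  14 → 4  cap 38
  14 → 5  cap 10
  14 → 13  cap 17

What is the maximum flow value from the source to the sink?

augment #1: 7→6→1→14→2 bottleneck 1, total now 1
augment #2: 7→9→8→4→2 bottleneck 10, total now 11
augment #3: 7→9→8→1→14→2 bottleneck 1, total now 12
augment #4: 7→9→8→12→4→2 bottleneck 4, total now 16
augment #5: 7→0→9→8→12→4→2 bottleneck 5, total now 21
augment #6: 7→0→9→13→5→6→3→11→10→2 bottleneck 2, total now 23
augment #7: 7→0→9→8→12→1→6→3→11→10→2 bottleneck 1, total now 24

Maximum flow value: 24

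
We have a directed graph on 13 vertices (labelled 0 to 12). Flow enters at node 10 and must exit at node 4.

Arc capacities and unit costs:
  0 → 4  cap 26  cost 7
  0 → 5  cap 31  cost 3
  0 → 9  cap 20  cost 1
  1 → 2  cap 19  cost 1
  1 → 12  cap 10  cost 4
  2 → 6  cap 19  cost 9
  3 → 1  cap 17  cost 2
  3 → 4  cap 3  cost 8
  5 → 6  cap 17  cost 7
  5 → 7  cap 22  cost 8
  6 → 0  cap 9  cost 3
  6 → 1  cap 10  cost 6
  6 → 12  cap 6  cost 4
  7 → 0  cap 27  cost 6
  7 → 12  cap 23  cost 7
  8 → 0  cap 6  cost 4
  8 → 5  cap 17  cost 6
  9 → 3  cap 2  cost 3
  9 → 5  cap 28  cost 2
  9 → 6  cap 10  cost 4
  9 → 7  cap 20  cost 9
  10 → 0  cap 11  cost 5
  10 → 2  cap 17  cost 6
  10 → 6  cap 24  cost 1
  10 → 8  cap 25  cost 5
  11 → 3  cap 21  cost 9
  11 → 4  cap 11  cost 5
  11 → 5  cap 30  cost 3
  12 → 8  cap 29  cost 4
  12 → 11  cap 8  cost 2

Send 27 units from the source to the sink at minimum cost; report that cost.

Minimum cost for 27 units: 319

shortest-cost path #1: 10→6→0→4 push 9 @ unit cost 11 (adds 99)
shortest-cost path #2: 10→0→4 push 11 @ unit cost 12 (adds 132)
shortest-cost path #3: 10→6→12→11→4 push 6 @ unit cost 12 (adds 72)
shortest-cost path #4: 10→8→0→4 push 1 @ unit cost 16 (adds 16)
total cost = 319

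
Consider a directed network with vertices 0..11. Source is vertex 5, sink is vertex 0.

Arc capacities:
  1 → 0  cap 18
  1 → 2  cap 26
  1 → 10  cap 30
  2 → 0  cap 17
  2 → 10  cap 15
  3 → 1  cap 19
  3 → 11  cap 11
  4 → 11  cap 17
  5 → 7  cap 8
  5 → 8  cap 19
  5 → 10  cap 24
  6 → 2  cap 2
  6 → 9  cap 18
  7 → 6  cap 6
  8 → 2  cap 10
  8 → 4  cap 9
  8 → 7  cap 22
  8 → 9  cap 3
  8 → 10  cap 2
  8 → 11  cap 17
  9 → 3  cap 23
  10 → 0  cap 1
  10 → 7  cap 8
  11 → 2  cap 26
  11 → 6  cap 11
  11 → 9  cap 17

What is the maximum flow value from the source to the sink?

augment #1: 5→10→0 bottleneck 1, total now 1
augment #2: 5→8→2→0 bottleneck 10, total now 11
augment #3: 5→7→6→2→0 bottleneck 2, total now 13
augment #4: 5→8→11→2→0 bottleneck 5, total now 18
augment #5: 5→8→9→3→1→0 bottleneck 3, total now 21
augment #6: 5→7→6→9→3→1→0 bottleneck 4, total now 25
augment #7: 5→8→11→9→3→1→0 bottleneck 1, total now 26

Maximum flow value: 26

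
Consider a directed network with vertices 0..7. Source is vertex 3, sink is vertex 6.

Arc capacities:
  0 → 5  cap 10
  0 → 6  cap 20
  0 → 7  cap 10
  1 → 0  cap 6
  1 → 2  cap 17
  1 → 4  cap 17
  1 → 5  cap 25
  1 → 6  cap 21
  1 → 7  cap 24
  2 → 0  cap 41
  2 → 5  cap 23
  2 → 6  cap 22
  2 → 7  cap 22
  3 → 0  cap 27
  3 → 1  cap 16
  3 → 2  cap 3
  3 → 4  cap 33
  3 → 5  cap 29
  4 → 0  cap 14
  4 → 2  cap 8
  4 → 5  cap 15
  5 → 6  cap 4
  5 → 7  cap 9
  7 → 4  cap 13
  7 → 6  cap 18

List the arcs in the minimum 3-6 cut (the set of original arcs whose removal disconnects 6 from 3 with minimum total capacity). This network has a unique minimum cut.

Min-cut arcs: {(0,6), (3,1), (3,2), (4,2), (5,6), (7,6)} (total capacity 69)

augment #1: 3→0→6 push 20
augment #2: 3→1→6 push 16
augment #3: 3→2→6 push 3
augment #4: 3→5→6 push 4
augment #5: 3→0→7→6 push 7
augment #6: 3→4→2→6 push 8
augment #7: 3→5→7→6 push 9
augment #8: 3→4→0→7→6 push 2
max flow = 69; residual-reachable set from 3 gives S-side
cut edges (S→T): {(0,6), (3,1), (3,2), (4,2), (5,6), (7,6)} total cap 69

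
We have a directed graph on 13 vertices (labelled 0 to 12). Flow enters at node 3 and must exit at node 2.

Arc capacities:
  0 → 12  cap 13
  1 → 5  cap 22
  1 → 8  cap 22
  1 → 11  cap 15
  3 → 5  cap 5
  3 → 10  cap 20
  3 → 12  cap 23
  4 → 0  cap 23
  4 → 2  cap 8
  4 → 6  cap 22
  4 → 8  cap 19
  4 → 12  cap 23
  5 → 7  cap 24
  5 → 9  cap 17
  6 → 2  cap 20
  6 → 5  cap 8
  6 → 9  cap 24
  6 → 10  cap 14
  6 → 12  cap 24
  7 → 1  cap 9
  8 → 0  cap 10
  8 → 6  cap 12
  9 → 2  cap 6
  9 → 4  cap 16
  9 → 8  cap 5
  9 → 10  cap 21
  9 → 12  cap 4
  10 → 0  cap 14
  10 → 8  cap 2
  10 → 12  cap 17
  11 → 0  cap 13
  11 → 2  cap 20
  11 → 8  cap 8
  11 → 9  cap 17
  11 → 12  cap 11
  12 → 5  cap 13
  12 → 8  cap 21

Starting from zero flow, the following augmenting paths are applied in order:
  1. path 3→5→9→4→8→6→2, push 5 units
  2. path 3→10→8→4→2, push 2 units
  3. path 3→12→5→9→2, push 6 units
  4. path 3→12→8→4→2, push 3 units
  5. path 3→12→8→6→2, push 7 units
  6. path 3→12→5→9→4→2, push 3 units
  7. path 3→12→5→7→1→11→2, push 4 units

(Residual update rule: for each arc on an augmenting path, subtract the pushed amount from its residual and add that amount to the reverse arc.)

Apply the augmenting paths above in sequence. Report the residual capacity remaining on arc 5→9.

after path 1 (3→5→9→4→8→6→2, push 5): res(5,9)=12
after path 2 (3→10→8→4→2, push 2): res(5,9)=12
after path 3 (3→12→5→9→2, push 6): res(5,9)=6
after path 4 (3→12→8→4→2, push 3): res(5,9)=6
after path 5 (3→12→8→6→2, push 7): res(5,9)=6
after path 6 (3→12→5→9→4→2, push 3): res(5,9)=3
after path 7 (3→12→5→7→1→11→2, push 4): res(5,9)=3

Residual capacity of (5,9): 3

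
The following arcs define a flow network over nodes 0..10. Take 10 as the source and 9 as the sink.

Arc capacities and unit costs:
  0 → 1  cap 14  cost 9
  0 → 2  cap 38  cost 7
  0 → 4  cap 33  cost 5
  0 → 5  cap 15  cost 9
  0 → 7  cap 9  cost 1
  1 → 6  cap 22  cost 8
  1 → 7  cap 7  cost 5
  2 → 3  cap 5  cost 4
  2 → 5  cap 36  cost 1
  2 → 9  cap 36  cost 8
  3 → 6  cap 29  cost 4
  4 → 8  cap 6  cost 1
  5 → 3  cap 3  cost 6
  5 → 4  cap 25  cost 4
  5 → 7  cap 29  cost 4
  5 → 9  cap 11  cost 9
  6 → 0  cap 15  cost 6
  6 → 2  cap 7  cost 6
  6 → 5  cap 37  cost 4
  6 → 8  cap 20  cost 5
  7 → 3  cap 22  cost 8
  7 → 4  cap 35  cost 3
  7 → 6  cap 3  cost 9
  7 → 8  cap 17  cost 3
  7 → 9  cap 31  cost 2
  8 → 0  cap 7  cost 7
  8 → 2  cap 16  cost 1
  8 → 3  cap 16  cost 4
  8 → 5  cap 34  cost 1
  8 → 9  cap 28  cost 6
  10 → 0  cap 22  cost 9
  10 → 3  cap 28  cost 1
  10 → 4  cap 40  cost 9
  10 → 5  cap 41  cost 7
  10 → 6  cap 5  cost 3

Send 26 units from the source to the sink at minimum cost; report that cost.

shortest-cost path #1: 10→0→7→9 push 9 @ unit cost 12 (adds 108)
shortest-cost path #2: 10→5→7→9 push 17 @ unit cost 13 (adds 221)
total cost = 329

Minimum cost for 26 units: 329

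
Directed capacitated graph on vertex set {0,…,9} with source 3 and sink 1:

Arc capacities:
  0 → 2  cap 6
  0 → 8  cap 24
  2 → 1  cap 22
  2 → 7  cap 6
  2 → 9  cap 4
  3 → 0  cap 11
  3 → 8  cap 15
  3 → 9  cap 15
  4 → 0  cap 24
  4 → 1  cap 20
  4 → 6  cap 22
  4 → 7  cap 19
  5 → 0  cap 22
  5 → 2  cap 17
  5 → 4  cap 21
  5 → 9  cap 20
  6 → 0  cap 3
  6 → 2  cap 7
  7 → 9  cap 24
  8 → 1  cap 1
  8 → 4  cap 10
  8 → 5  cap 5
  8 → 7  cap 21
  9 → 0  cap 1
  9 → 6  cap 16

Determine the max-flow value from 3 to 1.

Maximum flow value: 29

augment #1: 3→8→1 bottleneck 1, total now 1
augment #2: 3→0→2→1 bottleneck 6, total now 7
augment #3: 3→8→4→1 bottleneck 10, total now 17
augment #4: 3→8→5→2→1 bottleneck 4, total now 21
augment #5: 3→9→6→2→1 bottleneck 7, total now 28
augment #6: 3→0→8→5→2→1 bottleneck 1, total now 29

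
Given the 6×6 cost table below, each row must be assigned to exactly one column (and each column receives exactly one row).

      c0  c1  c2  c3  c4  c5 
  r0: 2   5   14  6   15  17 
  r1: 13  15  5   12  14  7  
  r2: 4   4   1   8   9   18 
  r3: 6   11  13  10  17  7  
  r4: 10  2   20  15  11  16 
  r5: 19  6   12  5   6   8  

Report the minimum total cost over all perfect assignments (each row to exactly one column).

one of 2 optimal assignments: row0→col0 (cost 2), row1→col5 (cost 7), row2→col2 (cost 1), row3→col3 (cost 10), row4→col1 (cost 2), row5→col4 (cost 6)
total = 2 + 7 + 1 + 10 + 2 + 6 = 28

Minimum assignment cost: 28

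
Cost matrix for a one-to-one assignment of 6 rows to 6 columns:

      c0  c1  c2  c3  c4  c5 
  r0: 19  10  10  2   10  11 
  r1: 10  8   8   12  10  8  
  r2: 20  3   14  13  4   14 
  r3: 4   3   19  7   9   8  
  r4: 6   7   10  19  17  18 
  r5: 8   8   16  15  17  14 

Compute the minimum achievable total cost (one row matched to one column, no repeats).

Minimum assignment cost: 35

optimal assignment: row0→col3 (cost 2), row1→col5 (cost 8), row2→col4 (cost 4), row3→col1 (cost 3), row4→col2 (cost 10), row5→col0 (cost 8)
total = 2 + 8 + 4 + 3 + 10 + 8 = 35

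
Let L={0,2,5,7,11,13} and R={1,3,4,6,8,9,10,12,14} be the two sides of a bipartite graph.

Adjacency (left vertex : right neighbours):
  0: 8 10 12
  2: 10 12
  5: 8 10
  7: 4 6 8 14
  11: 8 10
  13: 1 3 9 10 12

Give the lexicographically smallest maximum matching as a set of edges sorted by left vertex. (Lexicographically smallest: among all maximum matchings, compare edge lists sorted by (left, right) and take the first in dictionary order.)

|M| = 5 (so the lex-smallest maximum matching has 5 edges)
process left vertices in ascending order; for each, take the smallest-labelled available neighbour that still permits 5 edges overall, or leave it unmatched if none does
lex-smallest matching: {0-8, 2-12, 5-10, 7-4, 13-1}

Lex-smallest maximum matching: {(0,8), (2,12), (5,10), (7,4), (13,1)}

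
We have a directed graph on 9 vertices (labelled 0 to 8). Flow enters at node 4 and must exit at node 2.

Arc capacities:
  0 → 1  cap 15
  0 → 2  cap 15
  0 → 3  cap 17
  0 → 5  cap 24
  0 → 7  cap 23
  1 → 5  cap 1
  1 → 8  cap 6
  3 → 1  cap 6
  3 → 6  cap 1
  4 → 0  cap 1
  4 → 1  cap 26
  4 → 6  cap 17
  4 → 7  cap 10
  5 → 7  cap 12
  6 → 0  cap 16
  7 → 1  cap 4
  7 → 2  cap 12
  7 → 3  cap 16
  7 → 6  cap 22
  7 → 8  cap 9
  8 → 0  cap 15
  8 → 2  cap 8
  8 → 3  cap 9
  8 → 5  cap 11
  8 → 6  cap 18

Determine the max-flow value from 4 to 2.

augment #1: 4→0→2 bottleneck 1, total now 1
augment #2: 4→7→2 bottleneck 10, total now 11
augment #3: 4→1→8→2 bottleneck 6, total now 17
augment #4: 4→6→0→2 bottleneck 14, total now 31
augment #5: 4→1→5→7→2 bottleneck 1, total now 32
augment #6: 4→6→0→7→2 bottleneck 1, total now 33
augment #7: 4→6→0→7→8→2 bottleneck 1, total now 34

Maximum flow value: 34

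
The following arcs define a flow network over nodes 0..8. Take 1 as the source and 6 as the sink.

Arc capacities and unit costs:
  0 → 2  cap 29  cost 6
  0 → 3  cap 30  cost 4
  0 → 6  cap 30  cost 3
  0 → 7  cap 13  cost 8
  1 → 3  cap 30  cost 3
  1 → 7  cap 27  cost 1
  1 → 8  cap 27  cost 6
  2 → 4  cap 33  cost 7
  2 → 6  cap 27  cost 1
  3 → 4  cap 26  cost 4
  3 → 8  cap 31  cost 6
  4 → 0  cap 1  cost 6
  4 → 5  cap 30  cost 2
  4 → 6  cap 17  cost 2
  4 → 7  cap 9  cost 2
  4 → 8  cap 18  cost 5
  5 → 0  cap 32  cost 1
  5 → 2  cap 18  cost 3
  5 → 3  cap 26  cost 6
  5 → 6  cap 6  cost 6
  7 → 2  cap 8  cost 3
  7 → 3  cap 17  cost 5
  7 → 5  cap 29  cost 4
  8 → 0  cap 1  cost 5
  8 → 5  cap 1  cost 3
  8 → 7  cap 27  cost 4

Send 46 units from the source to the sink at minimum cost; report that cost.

shortest-cost path #1: 1→7→2→6 push 8 @ unit cost 5 (adds 40)
shortest-cost path #2: 1→3→4→6 push 17 @ unit cost 9 (adds 153)
shortest-cost path #3: 1→7→5→0→6 push 19 @ unit cost 9 (adds 171)
shortest-cost path #4: 1→3→4→5→0→6 push 2 @ unit cost 13 (adds 26)
total cost = 390

Minimum cost for 46 units: 390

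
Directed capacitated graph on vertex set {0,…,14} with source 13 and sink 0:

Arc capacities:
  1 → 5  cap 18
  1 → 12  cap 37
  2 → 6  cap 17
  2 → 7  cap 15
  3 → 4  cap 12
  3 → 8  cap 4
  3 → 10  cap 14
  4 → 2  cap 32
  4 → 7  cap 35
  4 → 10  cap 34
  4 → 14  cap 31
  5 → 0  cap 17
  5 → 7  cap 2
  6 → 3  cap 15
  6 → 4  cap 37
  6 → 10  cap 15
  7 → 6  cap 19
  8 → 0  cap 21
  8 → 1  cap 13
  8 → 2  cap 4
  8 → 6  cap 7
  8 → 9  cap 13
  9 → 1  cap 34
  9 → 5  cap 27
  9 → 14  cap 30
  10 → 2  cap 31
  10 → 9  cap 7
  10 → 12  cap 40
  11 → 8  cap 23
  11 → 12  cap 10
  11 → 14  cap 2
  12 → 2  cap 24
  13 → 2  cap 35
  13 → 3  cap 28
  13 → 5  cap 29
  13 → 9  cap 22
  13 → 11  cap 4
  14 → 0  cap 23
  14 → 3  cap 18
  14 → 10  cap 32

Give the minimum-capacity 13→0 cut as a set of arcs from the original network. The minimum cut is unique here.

augment #1: 13→5→0 push 17
augment #2: 13→3→8→0 push 4
augment #3: 13→9→14→0 push 22
augment #4: 13→11→8→0 push 4
augment #5: 13→3→4→14→0 push 1
max flow = 48; residual-reachable set from 13 gives S-side
cut edges (S→T): {(3,8), (5,0), (13,11), (14,0)} total cap 48

Min-cut arcs: {(3,8), (5,0), (13,11), (14,0)} (total capacity 48)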